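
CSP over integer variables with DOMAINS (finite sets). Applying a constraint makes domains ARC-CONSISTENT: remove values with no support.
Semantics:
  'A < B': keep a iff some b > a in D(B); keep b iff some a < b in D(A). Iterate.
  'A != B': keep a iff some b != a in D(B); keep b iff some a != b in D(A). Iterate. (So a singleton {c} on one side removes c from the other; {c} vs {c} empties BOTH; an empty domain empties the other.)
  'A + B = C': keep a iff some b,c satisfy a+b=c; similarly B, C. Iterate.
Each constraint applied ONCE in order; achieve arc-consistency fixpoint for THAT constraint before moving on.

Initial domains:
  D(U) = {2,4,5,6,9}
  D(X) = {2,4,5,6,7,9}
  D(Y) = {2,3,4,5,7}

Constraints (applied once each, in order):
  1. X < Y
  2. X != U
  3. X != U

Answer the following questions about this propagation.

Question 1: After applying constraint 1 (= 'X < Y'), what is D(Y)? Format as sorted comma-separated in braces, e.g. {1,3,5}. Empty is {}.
Constraint 1 (X < Y) on D(X)={2,4,5,6,7,9} D(Y)={2,3,4,5,7}: X {2,4,5,6,7,9}->{2,4,5,6}; Y {2,3,4,5,7}->{3,4,5,7}
So after constraint 1: D(Y) = {3,4,5,7}

Answer: {3,4,5,7}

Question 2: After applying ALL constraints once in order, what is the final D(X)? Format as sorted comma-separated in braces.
Constraint 1 (X < Y) on D(X)={2,4,5,6,7,9} D(Y)={2,3,4,5,7}: X {2,4,5,6,7,9}->{2,4,5,6}; Y {2,3,4,5,7}->{3,4,5,7}
Constraint 2 (X != U) on D(X)={2,4,5,6} D(U)={2,4,5,6,9}: no change
Constraint 3 (X != U) on D(X)={2,4,5,6} D(U)={2,4,5,6,9}: no change
So after all 3 constraints: D(X) = {2,4,5,6}

Answer: {2,4,5,6}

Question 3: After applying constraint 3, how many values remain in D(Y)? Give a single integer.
Constraint 1 (X < Y) on D(X)={2,4,5,6,7,9} D(Y)={2,3,4,5,7}: X {2,4,5,6,7,9}->{2,4,5,6}; Y {2,3,4,5,7}->{3,4,5,7}
Constraint 2 (X != U) on D(X)={2,4,5,6} D(U)={2,4,5,6,9}: no change
Constraint 3 (X != U) on D(X)={2,4,5,6} D(U)={2,4,5,6,9}: no change
So after constraint 3: D(Y)={3,4,5,7}, size = 4

Answer: 4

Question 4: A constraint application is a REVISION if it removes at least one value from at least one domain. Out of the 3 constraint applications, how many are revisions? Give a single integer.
Constraint 1 (X < Y) on D(X)={2,4,5,6,7,9} D(Y)={2,3,4,5,7}: X {2,4,5,6,7,9}->{2,4,5,6}; Y {2,3,4,5,7}->{3,4,5,7} => REVISION
Constraint 2 (X != U) on D(X)={2,4,5,6} D(U)={2,4,5,6,9}: no change => not a revision
Constraint 3 (X != U) on D(X)={2,4,5,6} D(U)={2,4,5,6,9}: no change => not a revision
Total revisions = 1

Answer: 1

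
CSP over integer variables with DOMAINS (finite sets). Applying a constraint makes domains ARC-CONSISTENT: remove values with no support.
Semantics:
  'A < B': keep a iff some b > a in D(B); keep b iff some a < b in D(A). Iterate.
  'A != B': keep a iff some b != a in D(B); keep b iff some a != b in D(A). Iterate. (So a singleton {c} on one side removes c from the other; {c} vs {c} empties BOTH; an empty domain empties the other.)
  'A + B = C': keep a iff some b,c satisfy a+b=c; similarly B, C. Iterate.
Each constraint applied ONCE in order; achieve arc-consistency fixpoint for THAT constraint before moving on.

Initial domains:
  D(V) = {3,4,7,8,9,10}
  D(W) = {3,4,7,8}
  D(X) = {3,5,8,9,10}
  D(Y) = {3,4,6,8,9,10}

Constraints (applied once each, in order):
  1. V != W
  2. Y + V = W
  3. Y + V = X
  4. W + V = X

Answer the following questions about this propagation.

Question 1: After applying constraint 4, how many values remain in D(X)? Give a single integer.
Constraint 1 (V != W) on D(V)={3,4,7,8,9,10} D(W)={3,4,7,8}: no change
Constraint 2 (Y + V = W) on D(Y)={3,4,6,8,9,10} D(V)={3,4,7,8,9,10} D(W)={3,4,7,8}: Y {3,4,6,8,9,10}->{3,4}; V {3,4,7,8,9,10}->{3,4}; W {3,4,7,8}->{7,8}
Constraint 3 (Y + V = X) on D(Y)={3,4} D(V)={3,4} D(X)={3,5,8,9,10}: Y {3,4}->{4}; V {3,4}->{4}; X {3,5,8,9,10}->{8}
Constraint 4 (W + V = X) on D(W)={7,8} D(V)={4} D(X)={8}: W {7,8}->{}; V {4}->{}; X {8}->{}
So after constraint 4: D(X)={}, size = 0

Answer: 0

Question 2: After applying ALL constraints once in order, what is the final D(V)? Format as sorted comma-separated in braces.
Answer: {}

Derivation:
Constraint 1 (V != W) on D(V)={3,4,7,8,9,10} D(W)={3,4,7,8}: no change
Constraint 2 (Y + V = W) on D(Y)={3,4,6,8,9,10} D(V)={3,4,7,8,9,10} D(W)={3,4,7,8}: Y {3,4,6,8,9,10}->{3,4}; V {3,4,7,8,9,10}->{3,4}; W {3,4,7,8}->{7,8}
Constraint 3 (Y + V = X) on D(Y)={3,4} D(V)={3,4} D(X)={3,5,8,9,10}: Y {3,4}->{4}; V {3,4}->{4}; X {3,5,8,9,10}->{8}
Constraint 4 (W + V = X) on D(W)={7,8} D(V)={4} D(X)={8}: W {7,8}->{}; V {4}->{}; X {8}->{}
So after all 4 constraints: D(V) = {}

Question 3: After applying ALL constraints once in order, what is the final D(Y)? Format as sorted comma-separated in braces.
Constraint 1 (V != W) on D(V)={3,4,7,8,9,10} D(W)={3,4,7,8}: no change
Constraint 2 (Y + V = W) on D(Y)={3,4,6,8,9,10} D(V)={3,4,7,8,9,10} D(W)={3,4,7,8}: Y {3,4,6,8,9,10}->{3,4}; V {3,4,7,8,9,10}->{3,4}; W {3,4,7,8}->{7,8}
Constraint 3 (Y + V = X) on D(Y)={3,4} D(V)={3,4} D(X)={3,5,8,9,10}: Y {3,4}->{4}; V {3,4}->{4}; X {3,5,8,9,10}->{8}
Constraint 4 (W + V = X) on D(W)={7,8} D(V)={4} D(X)={8}: W {7,8}->{}; V {4}->{}; X {8}->{}
So after all 4 constraints: D(Y) = {4}

Answer: {4}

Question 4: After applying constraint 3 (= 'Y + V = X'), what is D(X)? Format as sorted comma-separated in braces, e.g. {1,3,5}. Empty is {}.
Constraint 1 (V != W) on D(V)={3,4,7,8,9,10} D(W)={3,4,7,8}: no change
Constraint 2 (Y + V = W) on D(Y)={3,4,6,8,9,10} D(V)={3,4,7,8,9,10} D(W)={3,4,7,8}: Y {3,4,6,8,9,10}->{3,4}; V {3,4,7,8,9,10}->{3,4}; W {3,4,7,8}->{7,8}
Constraint 3 (Y + V = X) on D(Y)={3,4} D(V)={3,4} D(X)={3,5,8,9,10}: Y {3,4}->{4}; V {3,4}->{4}; X {3,5,8,9,10}->{8}
So after constraint 3: D(X) = {8}

Answer: {8}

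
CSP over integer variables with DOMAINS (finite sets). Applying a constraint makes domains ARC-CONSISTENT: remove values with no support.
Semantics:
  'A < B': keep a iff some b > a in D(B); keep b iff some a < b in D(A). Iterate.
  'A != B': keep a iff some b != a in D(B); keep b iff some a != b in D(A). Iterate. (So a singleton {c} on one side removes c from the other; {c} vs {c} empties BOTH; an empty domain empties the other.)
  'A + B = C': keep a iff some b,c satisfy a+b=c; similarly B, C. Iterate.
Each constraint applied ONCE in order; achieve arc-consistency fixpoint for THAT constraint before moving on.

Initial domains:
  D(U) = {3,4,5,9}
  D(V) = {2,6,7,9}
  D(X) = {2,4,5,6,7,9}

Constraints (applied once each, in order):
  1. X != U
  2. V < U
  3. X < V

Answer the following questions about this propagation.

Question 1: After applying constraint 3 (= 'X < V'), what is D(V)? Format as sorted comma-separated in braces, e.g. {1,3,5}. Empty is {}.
Answer: {6,7}

Derivation:
Constraint 1 (X != U) on D(X)={2,4,5,6,7,9} D(U)={3,4,5,9}: no change
Constraint 2 (V < U) on D(V)={2,6,7,9} D(U)={3,4,5,9}: V {2,6,7,9}->{2,6,7}
Constraint 3 (X < V) on D(X)={2,4,5,6,7,9} D(V)={2,6,7}: X {2,4,5,6,7,9}->{2,4,5,6}; V {2,6,7}->{6,7}
So after constraint 3: D(V) = {6,7}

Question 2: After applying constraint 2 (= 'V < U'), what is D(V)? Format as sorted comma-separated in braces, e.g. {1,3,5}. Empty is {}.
Answer: {2,6,7}

Derivation:
Constraint 1 (X != U) on D(X)={2,4,5,6,7,9} D(U)={3,4,5,9}: no change
Constraint 2 (V < U) on D(V)={2,6,7,9} D(U)={3,4,5,9}: V {2,6,7,9}->{2,6,7}
So after constraint 2: D(V) = {2,6,7}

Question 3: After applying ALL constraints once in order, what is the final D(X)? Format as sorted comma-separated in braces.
Answer: {2,4,5,6}

Derivation:
Constraint 1 (X != U) on D(X)={2,4,5,6,7,9} D(U)={3,4,5,9}: no change
Constraint 2 (V < U) on D(V)={2,6,7,9} D(U)={3,4,5,9}: V {2,6,7,9}->{2,6,7}
Constraint 3 (X < V) on D(X)={2,4,5,6,7,9} D(V)={2,6,7}: X {2,4,5,6,7,9}->{2,4,5,6}; V {2,6,7}->{6,7}
So after all 3 constraints: D(X) = {2,4,5,6}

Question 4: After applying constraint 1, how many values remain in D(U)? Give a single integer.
Constraint 1 (X != U) on D(X)={2,4,5,6,7,9} D(U)={3,4,5,9}: no change
So after constraint 1: D(U)={3,4,5,9}, size = 4

Answer: 4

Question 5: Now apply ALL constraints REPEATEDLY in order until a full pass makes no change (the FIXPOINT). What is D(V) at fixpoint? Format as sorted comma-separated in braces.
Answer: {6,7}

Derivation:
pass 0 (initial): D(V)={2,6,7,9}
pass 1: V {2,6,7,9}->{6,7}; X {2,4,5,6,7,9}->{2,4,5,6}
pass 2: U {3,4,5,9}->{9}
pass 3: no change
Fixpoint after 3 passes: D(V) = {6,7}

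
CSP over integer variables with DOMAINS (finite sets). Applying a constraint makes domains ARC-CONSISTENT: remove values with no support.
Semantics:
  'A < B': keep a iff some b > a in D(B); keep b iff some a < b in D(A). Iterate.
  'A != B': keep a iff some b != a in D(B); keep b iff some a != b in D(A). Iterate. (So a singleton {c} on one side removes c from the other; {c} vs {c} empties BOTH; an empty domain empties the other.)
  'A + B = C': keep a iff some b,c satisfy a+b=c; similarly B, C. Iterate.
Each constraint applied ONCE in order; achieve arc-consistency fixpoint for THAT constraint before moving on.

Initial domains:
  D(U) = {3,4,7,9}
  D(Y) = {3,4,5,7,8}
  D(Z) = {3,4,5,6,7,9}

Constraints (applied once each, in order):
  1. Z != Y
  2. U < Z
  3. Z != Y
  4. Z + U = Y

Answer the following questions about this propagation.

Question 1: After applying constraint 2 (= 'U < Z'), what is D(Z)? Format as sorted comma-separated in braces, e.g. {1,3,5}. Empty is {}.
Constraint 1 (Z != Y) on D(Z)={3,4,5,6,7,9} D(Y)={3,4,5,7,8}: no change
Constraint 2 (U < Z) on D(U)={3,4,7,9} D(Z)={3,4,5,6,7,9}: U {3,4,7,9}->{3,4,7}; Z {3,4,5,6,7,9}->{4,5,6,7,9}
So after constraint 2: D(Z) = {4,5,6,7,9}

Answer: {4,5,6,7,9}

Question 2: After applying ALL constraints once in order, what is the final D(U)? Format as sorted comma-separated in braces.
Constraint 1 (Z != Y) on D(Z)={3,4,5,6,7,9} D(Y)={3,4,5,7,8}: no change
Constraint 2 (U < Z) on D(U)={3,4,7,9} D(Z)={3,4,5,6,7,9}: U {3,4,7,9}->{3,4,7}; Z {3,4,5,6,7,9}->{4,5,6,7,9}
Constraint 3 (Z != Y) on D(Z)={4,5,6,7,9} D(Y)={3,4,5,7,8}: no change
Constraint 4 (Z + U = Y) on D(Z)={4,5,6,7,9} D(U)={3,4,7} D(Y)={3,4,5,7,8}: Z {4,5,6,7,9}->{4,5}; U {3,4,7}->{3,4}; Y {3,4,5,7,8}->{7,8}
So after all 4 constraints: D(U) = {3,4}

Answer: {3,4}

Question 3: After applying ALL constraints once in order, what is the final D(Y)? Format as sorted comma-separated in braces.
Constraint 1 (Z != Y) on D(Z)={3,4,5,6,7,9} D(Y)={3,4,5,7,8}: no change
Constraint 2 (U < Z) on D(U)={3,4,7,9} D(Z)={3,4,5,6,7,9}: U {3,4,7,9}->{3,4,7}; Z {3,4,5,6,7,9}->{4,5,6,7,9}
Constraint 3 (Z != Y) on D(Z)={4,5,6,7,9} D(Y)={3,4,5,7,8}: no change
Constraint 4 (Z + U = Y) on D(Z)={4,5,6,7,9} D(U)={3,4,7} D(Y)={3,4,5,7,8}: Z {4,5,6,7,9}->{4,5}; U {3,4,7}->{3,4}; Y {3,4,5,7,8}->{7,8}
So after all 4 constraints: D(Y) = {7,8}

Answer: {7,8}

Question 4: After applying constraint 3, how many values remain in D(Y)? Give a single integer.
Answer: 5

Derivation:
Constraint 1 (Z != Y) on D(Z)={3,4,5,6,7,9} D(Y)={3,4,5,7,8}: no change
Constraint 2 (U < Z) on D(U)={3,4,7,9} D(Z)={3,4,5,6,7,9}: U {3,4,7,9}->{3,4,7}; Z {3,4,5,6,7,9}->{4,5,6,7,9}
Constraint 3 (Z != Y) on D(Z)={4,5,6,7,9} D(Y)={3,4,5,7,8}: no change
So after constraint 3: D(Y)={3,4,5,7,8}, size = 5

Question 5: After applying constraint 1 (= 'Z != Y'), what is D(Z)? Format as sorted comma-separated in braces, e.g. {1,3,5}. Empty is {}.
Constraint 1 (Z != Y) on D(Z)={3,4,5,6,7,9} D(Y)={3,4,5,7,8}: no change
So after constraint 1: D(Z) = {3,4,5,6,7,9}

Answer: {3,4,5,6,7,9}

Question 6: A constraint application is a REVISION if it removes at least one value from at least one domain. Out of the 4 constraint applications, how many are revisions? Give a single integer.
Constraint 1 (Z != Y) on D(Z)={3,4,5,6,7,9} D(Y)={3,4,5,7,8}: no change => not a revision
Constraint 2 (U < Z) on D(U)={3,4,7,9} D(Z)={3,4,5,6,7,9}: U {3,4,7,9}->{3,4,7}; Z {3,4,5,6,7,9}->{4,5,6,7,9} => REVISION
Constraint 3 (Z != Y) on D(Z)={4,5,6,7,9} D(Y)={3,4,5,7,8}: no change => not a revision
Constraint 4 (Z + U = Y) on D(Z)={4,5,6,7,9} D(U)={3,4,7} D(Y)={3,4,5,7,8}: Z {4,5,6,7,9}->{4,5}; U {3,4,7}->{3,4}; Y {3,4,5,7,8}->{7,8} => REVISION
Total revisions = 2

Answer: 2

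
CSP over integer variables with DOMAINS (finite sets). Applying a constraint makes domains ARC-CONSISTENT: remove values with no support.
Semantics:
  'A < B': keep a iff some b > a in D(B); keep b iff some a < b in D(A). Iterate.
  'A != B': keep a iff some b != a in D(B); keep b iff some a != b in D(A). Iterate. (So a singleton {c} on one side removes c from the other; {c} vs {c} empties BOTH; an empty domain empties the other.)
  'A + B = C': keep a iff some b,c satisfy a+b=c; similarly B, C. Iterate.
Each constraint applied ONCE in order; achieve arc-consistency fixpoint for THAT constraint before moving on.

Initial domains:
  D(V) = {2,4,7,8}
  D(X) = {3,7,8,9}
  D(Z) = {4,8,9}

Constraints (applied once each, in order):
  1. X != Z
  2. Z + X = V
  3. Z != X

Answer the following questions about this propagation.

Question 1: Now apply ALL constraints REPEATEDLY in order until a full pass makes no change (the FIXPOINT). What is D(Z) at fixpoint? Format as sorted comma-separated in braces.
Answer: {4}

Derivation:
pass 0 (initial): D(Z)={4,8,9}
pass 1: V {2,4,7,8}->{7}; X {3,7,8,9}->{3}; Z {4,8,9}->{4}
pass 2: no change
Fixpoint after 2 passes: D(Z) = {4}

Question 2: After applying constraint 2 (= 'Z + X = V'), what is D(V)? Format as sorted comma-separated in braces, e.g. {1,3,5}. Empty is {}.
Constraint 1 (X != Z) on D(X)={3,7,8,9} D(Z)={4,8,9}: no change
Constraint 2 (Z + X = V) on D(Z)={4,8,9} D(X)={3,7,8,9} D(V)={2,4,7,8}: Z {4,8,9}->{4}; X {3,7,8,9}->{3}; V {2,4,7,8}->{7}
So after constraint 2: D(V) = {7}

Answer: {7}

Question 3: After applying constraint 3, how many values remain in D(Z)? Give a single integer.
Answer: 1

Derivation:
Constraint 1 (X != Z) on D(X)={3,7,8,9} D(Z)={4,8,9}: no change
Constraint 2 (Z + X = V) on D(Z)={4,8,9} D(X)={3,7,8,9} D(V)={2,4,7,8}: Z {4,8,9}->{4}; X {3,7,8,9}->{3}; V {2,4,7,8}->{7}
Constraint 3 (Z != X) on D(Z)={4} D(X)={3}: no change
So after constraint 3: D(Z)={4}, size = 1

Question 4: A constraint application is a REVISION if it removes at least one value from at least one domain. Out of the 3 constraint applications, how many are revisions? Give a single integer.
Answer: 1

Derivation:
Constraint 1 (X != Z) on D(X)={3,7,8,9} D(Z)={4,8,9}: no change => not a revision
Constraint 2 (Z + X = V) on D(Z)={4,8,9} D(X)={3,7,8,9} D(V)={2,4,7,8}: Z {4,8,9}->{4}; X {3,7,8,9}->{3}; V {2,4,7,8}->{7} => REVISION
Constraint 3 (Z != X) on D(Z)={4} D(X)={3}: no change => not a revision
Total revisions = 1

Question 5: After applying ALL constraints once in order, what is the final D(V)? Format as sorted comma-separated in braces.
Constraint 1 (X != Z) on D(X)={3,7,8,9} D(Z)={4,8,9}: no change
Constraint 2 (Z + X = V) on D(Z)={4,8,9} D(X)={3,7,8,9} D(V)={2,4,7,8}: Z {4,8,9}->{4}; X {3,7,8,9}->{3}; V {2,4,7,8}->{7}
Constraint 3 (Z != X) on D(Z)={4} D(X)={3}: no change
So after all 3 constraints: D(V) = {7}

Answer: {7}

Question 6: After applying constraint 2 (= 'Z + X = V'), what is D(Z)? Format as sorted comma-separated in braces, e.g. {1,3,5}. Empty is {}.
Constraint 1 (X != Z) on D(X)={3,7,8,9} D(Z)={4,8,9}: no change
Constraint 2 (Z + X = V) on D(Z)={4,8,9} D(X)={3,7,8,9} D(V)={2,4,7,8}: Z {4,8,9}->{4}; X {3,7,8,9}->{3}; V {2,4,7,8}->{7}
So after constraint 2: D(Z) = {4}

Answer: {4}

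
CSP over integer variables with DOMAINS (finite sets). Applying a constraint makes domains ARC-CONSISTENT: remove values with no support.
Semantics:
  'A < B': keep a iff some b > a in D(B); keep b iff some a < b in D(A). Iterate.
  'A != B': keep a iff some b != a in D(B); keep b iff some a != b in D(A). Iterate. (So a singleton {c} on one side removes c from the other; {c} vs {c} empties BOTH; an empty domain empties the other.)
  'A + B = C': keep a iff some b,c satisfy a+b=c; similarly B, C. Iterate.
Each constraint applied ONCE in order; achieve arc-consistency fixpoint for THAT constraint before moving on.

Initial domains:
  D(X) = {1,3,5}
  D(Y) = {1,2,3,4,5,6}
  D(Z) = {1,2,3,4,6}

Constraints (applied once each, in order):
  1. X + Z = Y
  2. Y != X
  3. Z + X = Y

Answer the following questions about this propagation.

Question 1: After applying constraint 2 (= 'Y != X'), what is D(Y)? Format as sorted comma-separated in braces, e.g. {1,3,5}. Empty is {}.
Constraint 1 (X + Z = Y) on D(X)={1,3,5} D(Z)={1,2,3,4,6} D(Y)={1,2,3,4,5,6}: Z {1,2,3,4,6}->{1,2,3,4}; Y {1,2,3,4,5,6}->{2,3,4,5,6}
Constraint 2 (Y != X) on D(Y)={2,3,4,5,6} D(X)={1,3,5}: no change
So after constraint 2: D(Y) = {2,3,4,5,6}

Answer: {2,3,4,5,6}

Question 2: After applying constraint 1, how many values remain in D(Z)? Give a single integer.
Answer: 4

Derivation:
Constraint 1 (X + Z = Y) on D(X)={1,3,5} D(Z)={1,2,3,4,6} D(Y)={1,2,3,4,5,6}: Z {1,2,3,4,6}->{1,2,3,4}; Y {1,2,3,4,5,6}->{2,3,4,5,6}
So after constraint 1: D(Z)={1,2,3,4}, size = 4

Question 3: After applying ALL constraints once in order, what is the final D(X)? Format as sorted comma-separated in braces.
Answer: {1,3,5}

Derivation:
Constraint 1 (X + Z = Y) on D(X)={1,3,5} D(Z)={1,2,3,4,6} D(Y)={1,2,3,4,5,6}: Z {1,2,3,4,6}->{1,2,3,4}; Y {1,2,3,4,5,6}->{2,3,4,5,6}
Constraint 2 (Y != X) on D(Y)={2,3,4,5,6} D(X)={1,3,5}: no change
Constraint 3 (Z + X = Y) on D(Z)={1,2,3,4} D(X)={1,3,5} D(Y)={2,3,4,5,6}: no change
So after all 3 constraints: D(X) = {1,3,5}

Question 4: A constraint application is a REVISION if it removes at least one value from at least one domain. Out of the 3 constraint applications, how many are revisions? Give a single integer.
Constraint 1 (X + Z = Y) on D(X)={1,3,5} D(Z)={1,2,3,4,6} D(Y)={1,2,3,4,5,6}: Z {1,2,3,4,6}->{1,2,3,4}; Y {1,2,3,4,5,6}->{2,3,4,5,6} => REVISION
Constraint 2 (Y != X) on D(Y)={2,3,4,5,6} D(X)={1,3,5}: no change => not a revision
Constraint 3 (Z + X = Y) on D(Z)={1,2,3,4} D(X)={1,3,5} D(Y)={2,3,4,5,6}: no change => not a revision
Total revisions = 1

Answer: 1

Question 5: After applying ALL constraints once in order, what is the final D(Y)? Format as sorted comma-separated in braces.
Answer: {2,3,4,5,6}

Derivation:
Constraint 1 (X + Z = Y) on D(X)={1,3,5} D(Z)={1,2,3,4,6} D(Y)={1,2,3,4,5,6}: Z {1,2,3,4,6}->{1,2,3,4}; Y {1,2,3,4,5,6}->{2,3,4,5,6}
Constraint 2 (Y != X) on D(Y)={2,3,4,5,6} D(X)={1,3,5}: no change
Constraint 3 (Z + X = Y) on D(Z)={1,2,3,4} D(X)={1,3,5} D(Y)={2,3,4,5,6}: no change
So after all 3 constraints: D(Y) = {2,3,4,5,6}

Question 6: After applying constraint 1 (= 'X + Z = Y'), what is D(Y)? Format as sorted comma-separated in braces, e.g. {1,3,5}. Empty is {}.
Answer: {2,3,4,5,6}

Derivation:
Constraint 1 (X + Z = Y) on D(X)={1,3,5} D(Z)={1,2,3,4,6} D(Y)={1,2,3,4,5,6}: Z {1,2,3,4,6}->{1,2,3,4}; Y {1,2,3,4,5,6}->{2,3,4,5,6}
So after constraint 1: D(Y) = {2,3,4,5,6}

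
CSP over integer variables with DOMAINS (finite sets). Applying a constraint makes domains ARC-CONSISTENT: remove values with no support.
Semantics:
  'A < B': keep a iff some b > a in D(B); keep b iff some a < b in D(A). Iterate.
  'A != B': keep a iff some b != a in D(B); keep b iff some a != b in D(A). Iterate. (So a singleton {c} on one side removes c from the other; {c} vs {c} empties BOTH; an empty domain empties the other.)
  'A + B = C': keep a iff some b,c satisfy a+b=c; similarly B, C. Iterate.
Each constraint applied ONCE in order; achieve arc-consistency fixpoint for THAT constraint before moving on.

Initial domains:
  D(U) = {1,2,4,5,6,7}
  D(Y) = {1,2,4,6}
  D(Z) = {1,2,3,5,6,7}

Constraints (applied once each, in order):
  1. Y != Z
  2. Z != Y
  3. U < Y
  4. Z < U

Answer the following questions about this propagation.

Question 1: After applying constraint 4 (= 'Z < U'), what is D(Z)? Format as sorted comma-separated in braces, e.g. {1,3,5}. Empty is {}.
Constraint 1 (Y != Z) on D(Y)={1,2,4,6} D(Z)={1,2,3,5,6,7}: no change
Constraint 2 (Z != Y) on D(Z)={1,2,3,5,6,7} D(Y)={1,2,4,6}: no change
Constraint 3 (U < Y) on D(U)={1,2,4,5,6,7} D(Y)={1,2,4,6}: U {1,2,4,5,6,7}->{1,2,4,5}; Y {1,2,4,6}->{2,4,6}
Constraint 4 (Z < U) on D(Z)={1,2,3,5,6,7} D(U)={1,2,4,5}: Z {1,2,3,5,6,7}->{1,2,3}; U {1,2,4,5}->{2,4,5}
So after constraint 4: D(Z) = {1,2,3}

Answer: {1,2,3}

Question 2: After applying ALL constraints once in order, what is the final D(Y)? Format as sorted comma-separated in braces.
Constraint 1 (Y != Z) on D(Y)={1,2,4,6} D(Z)={1,2,3,5,6,7}: no change
Constraint 2 (Z != Y) on D(Z)={1,2,3,5,6,7} D(Y)={1,2,4,6}: no change
Constraint 3 (U < Y) on D(U)={1,2,4,5,6,7} D(Y)={1,2,4,6}: U {1,2,4,5,6,7}->{1,2,4,5}; Y {1,2,4,6}->{2,4,6}
Constraint 4 (Z < U) on D(Z)={1,2,3,5,6,7} D(U)={1,2,4,5}: Z {1,2,3,5,6,7}->{1,2,3}; U {1,2,4,5}->{2,4,5}
So after all 4 constraints: D(Y) = {2,4,6}

Answer: {2,4,6}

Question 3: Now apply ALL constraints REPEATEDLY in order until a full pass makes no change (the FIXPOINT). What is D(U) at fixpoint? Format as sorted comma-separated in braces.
Answer: {2,4,5}

Derivation:
pass 0 (initial): D(U)={1,2,4,5,6,7}
pass 1: U {1,2,4,5,6,7}->{2,4,5}; Y {1,2,4,6}->{2,4,6}; Z {1,2,3,5,6,7}->{1,2,3}
pass 2: Y {2,4,6}->{4,6}
pass 3: no change
Fixpoint after 3 passes: D(U) = {2,4,5}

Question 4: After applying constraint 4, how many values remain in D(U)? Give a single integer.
Constraint 1 (Y != Z) on D(Y)={1,2,4,6} D(Z)={1,2,3,5,6,7}: no change
Constraint 2 (Z != Y) on D(Z)={1,2,3,5,6,7} D(Y)={1,2,4,6}: no change
Constraint 3 (U < Y) on D(U)={1,2,4,5,6,7} D(Y)={1,2,4,6}: U {1,2,4,5,6,7}->{1,2,4,5}; Y {1,2,4,6}->{2,4,6}
Constraint 4 (Z < U) on D(Z)={1,2,3,5,6,7} D(U)={1,2,4,5}: Z {1,2,3,5,6,7}->{1,2,3}; U {1,2,4,5}->{2,4,5}
So after constraint 4: D(U)={2,4,5}, size = 3

Answer: 3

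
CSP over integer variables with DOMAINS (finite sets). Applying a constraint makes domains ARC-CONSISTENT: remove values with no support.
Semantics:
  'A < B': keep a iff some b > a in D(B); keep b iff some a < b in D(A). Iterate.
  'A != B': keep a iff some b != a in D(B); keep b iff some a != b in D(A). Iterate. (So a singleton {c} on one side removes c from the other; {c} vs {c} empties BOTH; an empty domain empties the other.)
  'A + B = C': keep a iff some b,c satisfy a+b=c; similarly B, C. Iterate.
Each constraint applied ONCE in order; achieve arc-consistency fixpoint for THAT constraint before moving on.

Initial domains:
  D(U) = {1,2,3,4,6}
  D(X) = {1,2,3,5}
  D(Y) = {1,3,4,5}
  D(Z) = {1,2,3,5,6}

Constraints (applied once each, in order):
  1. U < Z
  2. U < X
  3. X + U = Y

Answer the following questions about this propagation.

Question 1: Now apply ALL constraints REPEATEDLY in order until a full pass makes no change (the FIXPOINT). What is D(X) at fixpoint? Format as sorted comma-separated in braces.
pass 0 (initial): D(X)={1,2,3,5}
pass 1: U {1,2,3,4,6}->{1,2,3}; X {1,2,3,5}->{2,3}; Y {1,3,4,5}->{3,4,5}; Z {1,2,3,5,6}->{2,3,5,6}
pass 2: U {1,2,3}->{1,2}
pass 3: no change
Fixpoint after 3 passes: D(X) = {2,3}

Answer: {2,3}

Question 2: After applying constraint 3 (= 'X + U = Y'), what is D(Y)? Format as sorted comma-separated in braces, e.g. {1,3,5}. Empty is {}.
Constraint 1 (U < Z) on D(U)={1,2,3,4,6} D(Z)={1,2,3,5,6}: U {1,2,3,4,6}->{1,2,3,4}; Z {1,2,3,5,6}->{2,3,5,6}
Constraint 2 (U < X) on D(U)={1,2,3,4} D(X)={1,2,3,5}: X {1,2,3,5}->{2,3,5}
Constraint 3 (X + U = Y) on D(X)={2,3,5} D(U)={1,2,3,4} D(Y)={1,3,4,5}: X {2,3,5}->{2,3}; U {1,2,3,4}->{1,2,3}; Y {1,3,4,5}->{3,4,5}
So after constraint 3: D(Y) = {3,4,5}

Answer: {3,4,5}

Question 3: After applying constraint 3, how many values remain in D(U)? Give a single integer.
Constraint 1 (U < Z) on D(U)={1,2,3,4,6} D(Z)={1,2,3,5,6}: U {1,2,3,4,6}->{1,2,3,4}; Z {1,2,3,5,6}->{2,3,5,6}
Constraint 2 (U < X) on D(U)={1,2,3,4} D(X)={1,2,3,5}: X {1,2,3,5}->{2,3,5}
Constraint 3 (X + U = Y) on D(X)={2,3,5} D(U)={1,2,3,4} D(Y)={1,3,4,5}: X {2,3,5}->{2,3}; U {1,2,3,4}->{1,2,3}; Y {1,3,4,5}->{3,4,5}
So after constraint 3: D(U)={1,2,3}, size = 3

Answer: 3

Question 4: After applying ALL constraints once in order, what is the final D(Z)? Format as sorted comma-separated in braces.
Constraint 1 (U < Z) on D(U)={1,2,3,4,6} D(Z)={1,2,3,5,6}: U {1,2,3,4,6}->{1,2,3,4}; Z {1,2,3,5,6}->{2,3,5,6}
Constraint 2 (U < X) on D(U)={1,2,3,4} D(X)={1,2,3,5}: X {1,2,3,5}->{2,3,5}
Constraint 3 (X + U = Y) on D(X)={2,3,5} D(U)={1,2,3,4} D(Y)={1,3,4,5}: X {2,3,5}->{2,3}; U {1,2,3,4}->{1,2,3}; Y {1,3,4,5}->{3,4,5}
So after all 3 constraints: D(Z) = {2,3,5,6}

Answer: {2,3,5,6}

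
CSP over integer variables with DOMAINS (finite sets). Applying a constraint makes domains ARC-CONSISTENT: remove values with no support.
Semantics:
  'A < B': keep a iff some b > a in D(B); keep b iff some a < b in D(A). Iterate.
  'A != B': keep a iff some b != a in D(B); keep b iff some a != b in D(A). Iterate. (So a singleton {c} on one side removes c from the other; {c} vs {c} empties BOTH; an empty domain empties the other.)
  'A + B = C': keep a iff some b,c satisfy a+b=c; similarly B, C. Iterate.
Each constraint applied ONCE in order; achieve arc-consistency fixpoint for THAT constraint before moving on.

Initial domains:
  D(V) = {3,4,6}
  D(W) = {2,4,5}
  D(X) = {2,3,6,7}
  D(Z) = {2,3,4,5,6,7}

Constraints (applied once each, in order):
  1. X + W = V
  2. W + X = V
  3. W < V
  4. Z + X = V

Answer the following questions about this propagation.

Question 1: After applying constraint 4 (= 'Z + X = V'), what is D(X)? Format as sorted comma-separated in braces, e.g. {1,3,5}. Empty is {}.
Constraint 1 (X + W = V) on D(X)={2,3,6,7} D(W)={2,4,5} D(V)={3,4,6}: X {2,3,6,7}->{2}; W {2,4,5}->{2,4}; V {3,4,6}->{4,6}
Constraint 2 (W + X = V) on D(W)={2,4} D(X)={2} D(V)={4,6}: no change
Constraint 3 (W < V) on D(W)={2,4} D(V)={4,6}: no change
Constraint 4 (Z + X = V) on D(Z)={2,3,4,5,6,7} D(X)={2} D(V)={4,6}: Z {2,3,4,5,6,7}->{2,4}
So after constraint 4: D(X) = {2}

Answer: {2}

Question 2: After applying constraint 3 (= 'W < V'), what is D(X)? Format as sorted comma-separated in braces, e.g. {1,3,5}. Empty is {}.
Constraint 1 (X + W = V) on D(X)={2,3,6,7} D(W)={2,4,5} D(V)={3,4,6}: X {2,3,6,7}->{2}; W {2,4,5}->{2,4}; V {3,4,6}->{4,6}
Constraint 2 (W + X = V) on D(W)={2,4} D(X)={2} D(V)={4,6}: no change
Constraint 3 (W < V) on D(W)={2,4} D(V)={4,6}: no change
So after constraint 3: D(X) = {2}

Answer: {2}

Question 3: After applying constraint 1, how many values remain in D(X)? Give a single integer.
Answer: 1

Derivation:
Constraint 1 (X + W = V) on D(X)={2,3,6,7} D(W)={2,4,5} D(V)={3,4,6}: X {2,3,6,7}->{2}; W {2,4,5}->{2,4}; V {3,4,6}->{4,6}
So after constraint 1: D(X)={2}, size = 1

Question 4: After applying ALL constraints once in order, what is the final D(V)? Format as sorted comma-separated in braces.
Answer: {4,6}

Derivation:
Constraint 1 (X + W = V) on D(X)={2,3,6,7} D(W)={2,4,5} D(V)={3,4,6}: X {2,3,6,7}->{2}; W {2,4,5}->{2,4}; V {3,4,6}->{4,6}
Constraint 2 (W + X = V) on D(W)={2,4} D(X)={2} D(V)={4,6}: no change
Constraint 3 (W < V) on D(W)={2,4} D(V)={4,6}: no change
Constraint 4 (Z + X = V) on D(Z)={2,3,4,5,6,7} D(X)={2} D(V)={4,6}: Z {2,3,4,5,6,7}->{2,4}
So after all 4 constraints: D(V) = {4,6}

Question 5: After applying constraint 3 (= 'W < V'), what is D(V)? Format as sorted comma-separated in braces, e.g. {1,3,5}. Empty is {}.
Constraint 1 (X + W = V) on D(X)={2,3,6,7} D(W)={2,4,5} D(V)={3,4,6}: X {2,3,6,7}->{2}; W {2,4,5}->{2,4}; V {3,4,6}->{4,6}
Constraint 2 (W + X = V) on D(W)={2,4} D(X)={2} D(V)={4,6}: no change
Constraint 3 (W < V) on D(W)={2,4} D(V)={4,6}: no change
So after constraint 3: D(V) = {4,6}

Answer: {4,6}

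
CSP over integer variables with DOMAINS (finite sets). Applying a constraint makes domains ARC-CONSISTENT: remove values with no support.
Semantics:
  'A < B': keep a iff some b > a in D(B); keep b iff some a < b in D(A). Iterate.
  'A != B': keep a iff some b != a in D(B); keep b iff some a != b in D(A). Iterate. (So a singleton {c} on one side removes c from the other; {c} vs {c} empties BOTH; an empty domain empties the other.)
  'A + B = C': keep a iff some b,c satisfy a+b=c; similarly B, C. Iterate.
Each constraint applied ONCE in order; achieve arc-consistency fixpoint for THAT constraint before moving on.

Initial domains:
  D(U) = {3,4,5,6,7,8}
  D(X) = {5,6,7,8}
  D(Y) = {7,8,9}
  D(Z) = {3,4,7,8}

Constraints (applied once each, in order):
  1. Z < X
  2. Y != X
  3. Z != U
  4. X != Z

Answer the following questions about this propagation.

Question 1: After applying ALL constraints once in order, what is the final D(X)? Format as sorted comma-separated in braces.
Answer: {5,6,7,8}

Derivation:
Constraint 1 (Z < X) on D(Z)={3,4,7,8} D(X)={5,6,7,8}: Z {3,4,7,8}->{3,4,7}
Constraint 2 (Y != X) on D(Y)={7,8,9} D(X)={5,6,7,8}: no change
Constraint 3 (Z != U) on D(Z)={3,4,7} D(U)={3,4,5,6,7,8}: no change
Constraint 4 (X != Z) on D(X)={5,6,7,8} D(Z)={3,4,7}: no change
So after all 4 constraints: D(X) = {5,6,7,8}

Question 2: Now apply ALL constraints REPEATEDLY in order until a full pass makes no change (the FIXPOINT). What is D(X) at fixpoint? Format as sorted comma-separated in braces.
Answer: {5,6,7,8}

Derivation:
pass 0 (initial): D(X)={5,6,7,8}
pass 1: Z {3,4,7,8}->{3,4,7}
pass 2: no change
Fixpoint after 2 passes: D(X) = {5,6,7,8}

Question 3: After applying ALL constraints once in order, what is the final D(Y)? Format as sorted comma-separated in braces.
Constraint 1 (Z < X) on D(Z)={3,4,7,8} D(X)={5,6,7,8}: Z {3,4,7,8}->{3,4,7}
Constraint 2 (Y != X) on D(Y)={7,8,9} D(X)={5,6,7,8}: no change
Constraint 3 (Z != U) on D(Z)={3,4,7} D(U)={3,4,5,6,7,8}: no change
Constraint 4 (X != Z) on D(X)={5,6,7,8} D(Z)={3,4,7}: no change
So after all 4 constraints: D(Y) = {7,8,9}

Answer: {7,8,9}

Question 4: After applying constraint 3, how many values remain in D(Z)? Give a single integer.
Answer: 3

Derivation:
Constraint 1 (Z < X) on D(Z)={3,4,7,8} D(X)={5,6,7,8}: Z {3,4,7,8}->{3,4,7}
Constraint 2 (Y != X) on D(Y)={7,8,9} D(X)={5,6,7,8}: no change
Constraint 3 (Z != U) on D(Z)={3,4,7} D(U)={3,4,5,6,7,8}: no change
So after constraint 3: D(Z)={3,4,7}, size = 3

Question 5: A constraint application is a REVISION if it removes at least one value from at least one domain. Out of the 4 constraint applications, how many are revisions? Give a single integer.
Answer: 1

Derivation:
Constraint 1 (Z < X) on D(Z)={3,4,7,8} D(X)={5,6,7,8}: Z {3,4,7,8}->{3,4,7} => REVISION
Constraint 2 (Y != X) on D(Y)={7,8,9} D(X)={5,6,7,8}: no change => not a revision
Constraint 3 (Z != U) on D(Z)={3,4,7} D(U)={3,4,5,6,7,8}: no change => not a revision
Constraint 4 (X != Z) on D(X)={5,6,7,8} D(Z)={3,4,7}: no change => not a revision
Total revisions = 1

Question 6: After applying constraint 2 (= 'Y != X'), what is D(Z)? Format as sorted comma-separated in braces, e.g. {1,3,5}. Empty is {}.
Answer: {3,4,7}

Derivation:
Constraint 1 (Z < X) on D(Z)={3,4,7,8} D(X)={5,6,7,8}: Z {3,4,7,8}->{3,4,7}
Constraint 2 (Y != X) on D(Y)={7,8,9} D(X)={5,6,7,8}: no change
So after constraint 2: D(Z) = {3,4,7}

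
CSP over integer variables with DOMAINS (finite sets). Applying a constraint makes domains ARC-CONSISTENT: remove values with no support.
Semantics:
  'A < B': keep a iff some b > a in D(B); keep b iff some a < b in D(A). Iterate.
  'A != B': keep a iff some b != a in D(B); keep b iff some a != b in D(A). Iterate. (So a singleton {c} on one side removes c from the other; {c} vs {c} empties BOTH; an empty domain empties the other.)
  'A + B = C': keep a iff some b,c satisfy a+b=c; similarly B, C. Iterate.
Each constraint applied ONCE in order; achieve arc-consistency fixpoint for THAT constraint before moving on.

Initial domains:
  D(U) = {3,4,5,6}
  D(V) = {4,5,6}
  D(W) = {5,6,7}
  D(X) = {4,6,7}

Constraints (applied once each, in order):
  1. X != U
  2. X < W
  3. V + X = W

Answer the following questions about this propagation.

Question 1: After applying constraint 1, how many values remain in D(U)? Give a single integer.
Answer: 4

Derivation:
Constraint 1 (X != U) on D(X)={4,6,7} D(U)={3,4,5,6}: no change
So after constraint 1: D(U)={3,4,5,6}, size = 4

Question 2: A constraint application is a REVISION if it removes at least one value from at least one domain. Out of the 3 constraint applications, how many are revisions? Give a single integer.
Constraint 1 (X != U) on D(X)={4,6,7} D(U)={3,4,5,6}: no change => not a revision
Constraint 2 (X < W) on D(X)={4,6,7} D(W)={5,6,7}: X {4,6,7}->{4,6} => REVISION
Constraint 3 (V + X = W) on D(V)={4,5,6} D(X)={4,6} D(W)={5,6,7}: V {4,5,6}->{}; X {4,6}->{}; W {5,6,7}->{} => REVISION
Total revisions = 2

Answer: 2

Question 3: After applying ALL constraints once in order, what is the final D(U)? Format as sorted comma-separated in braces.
Constraint 1 (X != U) on D(X)={4,6,7} D(U)={3,4,5,6}: no change
Constraint 2 (X < W) on D(X)={4,6,7} D(W)={5,6,7}: X {4,6,7}->{4,6}
Constraint 3 (V + X = W) on D(V)={4,5,6} D(X)={4,6} D(W)={5,6,7}: V {4,5,6}->{}; X {4,6}->{}; W {5,6,7}->{}
So after all 3 constraints: D(U) = {3,4,5,6}

Answer: {3,4,5,6}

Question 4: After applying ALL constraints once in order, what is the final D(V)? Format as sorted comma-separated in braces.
Constraint 1 (X != U) on D(X)={4,6,7} D(U)={3,4,5,6}: no change
Constraint 2 (X < W) on D(X)={4,6,7} D(W)={5,6,7}: X {4,6,7}->{4,6}
Constraint 3 (V + X = W) on D(V)={4,5,6} D(X)={4,6} D(W)={5,6,7}: V {4,5,6}->{}; X {4,6}->{}; W {5,6,7}->{}
So after all 3 constraints: D(V) = {}

Answer: {}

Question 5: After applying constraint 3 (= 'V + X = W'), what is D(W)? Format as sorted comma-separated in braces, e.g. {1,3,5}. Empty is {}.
Constraint 1 (X != U) on D(X)={4,6,7} D(U)={3,4,5,6}: no change
Constraint 2 (X < W) on D(X)={4,6,7} D(W)={5,6,7}: X {4,6,7}->{4,6}
Constraint 3 (V + X = W) on D(V)={4,5,6} D(X)={4,6} D(W)={5,6,7}: V {4,5,6}->{}; X {4,6}->{}; W {5,6,7}->{}
So after constraint 3: D(W) = {}

Answer: {}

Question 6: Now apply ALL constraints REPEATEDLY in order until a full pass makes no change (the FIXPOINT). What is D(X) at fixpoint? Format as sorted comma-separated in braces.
pass 0 (initial): D(X)={4,6,7}
pass 1: V {4,5,6}->{}; W {5,6,7}->{}; X {4,6,7}->{}
pass 2: U {3,4,5,6}->{}
pass 3: no change
Fixpoint after 3 passes: D(X) = {}

Answer: {}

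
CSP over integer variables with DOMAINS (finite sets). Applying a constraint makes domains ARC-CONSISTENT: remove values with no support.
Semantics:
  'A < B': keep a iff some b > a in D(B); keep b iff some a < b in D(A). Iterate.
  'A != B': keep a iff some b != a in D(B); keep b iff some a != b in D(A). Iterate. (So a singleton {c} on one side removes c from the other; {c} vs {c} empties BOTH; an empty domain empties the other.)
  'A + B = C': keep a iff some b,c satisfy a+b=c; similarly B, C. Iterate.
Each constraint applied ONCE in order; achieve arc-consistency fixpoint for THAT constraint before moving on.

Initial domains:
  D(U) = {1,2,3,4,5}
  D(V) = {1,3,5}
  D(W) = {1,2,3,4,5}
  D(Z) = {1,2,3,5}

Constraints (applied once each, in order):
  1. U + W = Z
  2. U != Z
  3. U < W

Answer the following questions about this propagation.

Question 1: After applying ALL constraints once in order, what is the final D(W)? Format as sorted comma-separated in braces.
Answer: {2,3,4}

Derivation:
Constraint 1 (U + W = Z) on D(U)={1,2,3,4,5} D(W)={1,2,3,4,5} D(Z)={1,2,3,5}: U {1,2,3,4,5}->{1,2,3,4}; W {1,2,3,4,5}->{1,2,3,4}; Z {1,2,3,5}->{2,3,5}
Constraint 2 (U != Z) on D(U)={1,2,3,4} D(Z)={2,3,5}: no change
Constraint 3 (U < W) on D(U)={1,2,3,4} D(W)={1,2,3,4}: U {1,2,3,4}->{1,2,3}; W {1,2,3,4}->{2,3,4}
So after all 3 constraints: D(W) = {2,3,4}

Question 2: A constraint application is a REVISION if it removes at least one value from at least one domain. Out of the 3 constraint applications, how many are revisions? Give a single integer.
Answer: 2

Derivation:
Constraint 1 (U + W = Z) on D(U)={1,2,3,4,5} D(W)={1,2,3,4,5} D(Z)={1,2,3,5}: U {1,2,3,4,5}->{1,2,3,4}; W {1,2,3,4,5}->{1,2,3,4}; Z {1,2,3,5}->{2,3,5} => REVISION
Constraint 2 (U != Z) on D(U)={1,2,3,4} D(Z)={2,3,5}: no change => not a revision
Constraint 3 (U < W) on D(U)={1,2,3,4} D(W)={1,2,3,4}: U {1,2,3,4}->{1,2,3}; W {1,2,3,4}->{2,3,4} => REVISION
Total revisions = 2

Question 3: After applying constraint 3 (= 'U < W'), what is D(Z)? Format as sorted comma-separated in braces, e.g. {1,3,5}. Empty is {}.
Answer: {2,3,5}

Derivation:
Constraint 1 (U + W = Z) on D(U)={1,2,3,4,5} D(W)={1,2,3,4,5} D(Z)={1,2,3,5}: U {1,2,3,4,5}->{1,2,3,4}; W {1,2,3,4,5}->{1,2,3,4}; Z {1,2,3,5}->{2,3,5}
Constraint 2 (U != Z) on D(U)={1,2,3,4} D(Z)={2,3,5}: no change
Constraint 3 (U < W) on D(U)={1,2,3,4} D(W)={1,2,3,4}: U {1,2,3,4}->{1,2,3}; W {1,2,3,4}->{2,3,4}
So after constraint 3: D(Z) = {2,3,5}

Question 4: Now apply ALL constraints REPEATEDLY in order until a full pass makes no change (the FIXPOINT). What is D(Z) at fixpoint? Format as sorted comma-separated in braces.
pass 0 (initial): D(Z)={1,2,3,5}
pass 1: U {1,2,3,4,5}->{1,2,3}; W {1,2,3,4,5}->{2,3,4}; Z {1,2,3,5}->{2,3,5}
pass 2: Z {2,3,5}->{3,5}
pass 3: no change
Fixpoint after 3 passes: D(Z) = {3,5}

Answer: {3,5}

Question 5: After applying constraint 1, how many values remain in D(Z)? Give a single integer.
Constraint 1 (U + W = Z) on D(U)={1,2,3,4,5} D(W)={1,2,3,4,5} D(Z)={1,2,3,5}: U {1,2,3,4,5}->{1,2,3,4}; W {1,2,3,4,5}->{1,2,3,4}; Z {1,2,3,5}->{2,3,5}
So after constraint 1: D(Z)={2,3,5}, size = 3

Answer: 3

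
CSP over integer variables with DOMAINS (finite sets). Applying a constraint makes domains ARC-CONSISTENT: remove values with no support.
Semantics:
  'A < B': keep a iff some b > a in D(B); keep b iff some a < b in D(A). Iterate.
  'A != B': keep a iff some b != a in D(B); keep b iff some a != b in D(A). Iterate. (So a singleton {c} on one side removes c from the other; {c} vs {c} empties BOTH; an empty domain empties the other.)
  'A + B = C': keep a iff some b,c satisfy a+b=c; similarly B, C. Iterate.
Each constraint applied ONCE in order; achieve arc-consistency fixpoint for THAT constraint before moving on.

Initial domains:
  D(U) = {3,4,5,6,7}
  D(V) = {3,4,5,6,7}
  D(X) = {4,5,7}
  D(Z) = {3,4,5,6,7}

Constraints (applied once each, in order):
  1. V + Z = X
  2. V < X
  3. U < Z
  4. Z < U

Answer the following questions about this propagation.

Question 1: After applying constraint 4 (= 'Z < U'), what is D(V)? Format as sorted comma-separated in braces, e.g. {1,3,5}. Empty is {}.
Answer: {3,4}

Derivation:
Constraint 1 (V + Z = X) on D(V)={3,4,5,6,7} D(Z)={3,4,5,6,7} D(X)={4,5,7}: V {3,4,5,6,7}->{3,4}; Z {3,4,5,6,7}->{3,4}; X {4,5,7}->{7}
Constraint 2 (V < X) on D(V)={3,4} D(X)={7}: no change
Constraint 3 (U < Z) on D(U)={3,4,5,6,7} D(Z)={3,4}: U {3,4,5,6,7}->{3}; Z {3,4}->{4}
Constraint 4 (Z < U) on D(Z)={4} D(U)={3}: Z {4}->{}; U {3}->{}
So after constraint 4: D(V) = {3,4}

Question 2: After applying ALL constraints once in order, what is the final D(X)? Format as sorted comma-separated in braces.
Answer: {7}

Derivation:
Constraint 1 (V + Z = X) on D(V)={3,4,5,6,7} D(Z)={3,4,5,6,7} D(X)={4,5,7}: V {3,4,5,6,7}->{3,4}; Z {3,4,5,6,7}->{3,4}; X {4,5,7}->{7}
Constraint 2 (V < X) on D(V)={3,4} D(X)={7}: no change
Constraint 3 (U < Z) on D(U)={3,4,5,6,7} D(Z)={3,4}: U {3,4,5,6,7}->{3}; Z {3,4}->{4}
Constraint 4 (Z < U) on D(Z)={4} D(U)={3}: Z {4}->{}; U {3}->{}
So after all 4 constraints: D(X) = {7}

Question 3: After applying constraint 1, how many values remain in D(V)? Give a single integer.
Answer: 2

Derivation:
Constraint 1 (V + Z = X) on D(V)={3,4,5,6,7} D(Z)={3,4,5,6,7} D(X)={4,5,7}: V {3,4,5,6,7}->{3,4}; Z {3,4,5,6,7}->{3,4}; X {4,5,7}->{7}
So after constraint 1: D(V)={3,4}, size = 2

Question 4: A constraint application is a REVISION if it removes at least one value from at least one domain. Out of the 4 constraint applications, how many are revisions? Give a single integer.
Answer: 3

Derivation:
Constraint 1 (V + Z = X) on D(V)={3,4,5,6,7} D(Z)={3,4,5,6,7} D(X)={4,5,7}: V {3,4,5,6,7}->{3,4}; Z {3,4,5,6,7}->{3,4}; X {4,5,7}->{7} => REVISION
Constraint 2 (V < X) on D(V)={3,4} D(X)={7}: no change => not a revision
Constraint 3 (U < Z) on D(U)={3,4,5,6,7} D(Z)={3,4}: U {3,4,5,6,7}->{3}; Z {3,4}->{4} => REVISION
Constraint 4 (Z < U) on D(Z)={4} D(U)={3}: Z {4}->{}; U {3}->{} => REVISION
Total revisions = 3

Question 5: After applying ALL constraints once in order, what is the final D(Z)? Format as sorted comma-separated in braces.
Answer: {}

Derivation:
Constraint 1 (V + Z = X) on D(V)={3,4,5,6,7} D(Z)={3,4,5,6,7} D(X)={4,5,7}: V {3,4,5,6,7}->{3,4}; Z {3,4,5,6,7}->{3,4}; X {4,5,7}->{7}
Constraint 2 (V < X) on D(V)={3,4} D(X)={7}: no change
Constraint 3 (U < Z) on D(U)={3,4,5,6,7} D(Z)={3,4}: U {3,4,5,6,7}->{3}; Z {3,4}->{4}
Constraint 4 (Z < U) on D(Z)={4} D(U)={3}: Z {4}->{}; U {3}->{}
So after all 4 constraints: D(Z) = {}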